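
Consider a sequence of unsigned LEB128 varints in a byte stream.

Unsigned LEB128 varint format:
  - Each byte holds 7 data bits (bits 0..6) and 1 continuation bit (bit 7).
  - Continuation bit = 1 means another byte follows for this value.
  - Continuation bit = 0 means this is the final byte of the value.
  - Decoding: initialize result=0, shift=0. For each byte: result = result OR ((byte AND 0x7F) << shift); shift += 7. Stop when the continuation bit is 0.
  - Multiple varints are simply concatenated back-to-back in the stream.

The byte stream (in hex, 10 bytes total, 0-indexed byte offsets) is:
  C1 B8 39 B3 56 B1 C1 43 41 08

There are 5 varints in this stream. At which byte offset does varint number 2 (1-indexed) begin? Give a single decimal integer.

  byte[0]=0xC1 cont=1 payload=0x41=65: acc |= 65<<0 -> acc=65 shift=7
  byte[1]=0xB8 cont=1 payload=0x38=56: acc |= 56<<7 -> acc=7233 shift=14
  byte[2]=0x39 cont=0 payload=0x39=57: acc |= 57<<14 -> acc=941121 shift=21 [end]
Varint 1: bytes[0:3] = C1 B8 39 -> value 941121 (3 byte(s))
  byte[3]=0xB3 cont=1 payload=0x33=51: acc |= 51<<0 -> acc=51 shift=7
  byte[4]=0x56 cont=0 payload=0x56=86: acc |= 86<<7 -> acc=11059 shift=14 [end]
Varint 2: bytes[3:5] = B3 56 -> value 11059 (2 byte(s))
  byte[5]=0xB1 cont=1 payload=0x31=49: acc |= 49<<0 -> acc=49 shift=7
  byte[6]=0xC1 cont=1 payload=0x41=65: acc |= 65<<7 -> acc=8369 shift=14
  byte[7]=0x43 cont=0 payload=0x43=67: acc |= 67<<14 -> acc=1106097 shift=21 [end]
Varint 3: bytes[5:8] = B1 C1 43 -> value 1106097 (3 byte(s))
  byte[8]=0x41 cont=0 payload=0x41=65: acc |= 65<<0 -> acc=65 shift=7 [end]
Varint 4: bytes[8:9] = 41 -> value 65 (1 byte(s))
  byte[9]=0x08 cont=0 payload=0x08=8: acc |= 8<<0 -> acc=8 shift=7 [end]
Varint 5: bytes[9:10] = 08 -> value 8 (1 byte(s))

Answer: 3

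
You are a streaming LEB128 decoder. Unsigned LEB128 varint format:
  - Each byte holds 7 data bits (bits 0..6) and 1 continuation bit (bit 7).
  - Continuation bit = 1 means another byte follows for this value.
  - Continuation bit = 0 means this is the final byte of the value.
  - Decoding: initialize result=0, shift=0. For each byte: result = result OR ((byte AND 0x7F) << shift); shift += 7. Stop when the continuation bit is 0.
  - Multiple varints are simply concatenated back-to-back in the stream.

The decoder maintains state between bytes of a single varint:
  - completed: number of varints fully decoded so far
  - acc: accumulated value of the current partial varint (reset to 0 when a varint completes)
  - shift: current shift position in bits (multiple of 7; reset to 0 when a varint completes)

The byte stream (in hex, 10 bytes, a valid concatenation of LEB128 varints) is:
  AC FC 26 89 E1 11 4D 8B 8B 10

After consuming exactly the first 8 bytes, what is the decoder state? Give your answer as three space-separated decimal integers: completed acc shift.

byte[0]=0xAC cont=1 payload=0x2C: acc |= 44<<0 -> completed=0 acc=44 shift=7
byte[1]=0xFC cont=1 payload=0x7C: acc |= 124<<7 -> completed=0 acc=15916 shift=14
byte[2]=0x26 cont=0 payload=0x26: varint #1 complete (value=638508); reset -> completed=1 acc=0 shift=0
byte[3]=0x89 cont=1 payload=0x09: acc |= 9<<0 -> completed=1 acc=9 shift=7
byte[4]=0xE1 cont=1 payload=0x61: acc |= 97<<7 -> completed=1 acc=12425 shift=14
byte[5]=0x11 cont=0 payload=0x11: varint #2 complete (value=290953); reset -> completed=2 acc=0 shift=0
byte[6]=0x4D cont=0 payload=0x4D: varint #3 complete (value=77); reset -> completed=3 acc=0 shift=0
byte[7]=0x8B cont=1 payload=0x0B: acc |= 11<<0 -> completed=3 acc=11 shift=7

Answer: 3 11 7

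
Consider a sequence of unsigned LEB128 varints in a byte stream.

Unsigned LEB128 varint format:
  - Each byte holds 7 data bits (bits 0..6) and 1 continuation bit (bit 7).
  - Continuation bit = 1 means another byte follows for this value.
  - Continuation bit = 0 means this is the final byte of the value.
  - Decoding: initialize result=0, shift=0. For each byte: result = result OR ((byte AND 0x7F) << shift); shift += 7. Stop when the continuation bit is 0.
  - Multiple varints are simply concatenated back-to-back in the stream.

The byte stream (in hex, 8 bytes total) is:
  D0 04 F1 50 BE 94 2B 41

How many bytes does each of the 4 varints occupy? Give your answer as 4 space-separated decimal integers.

Answer: 2 2 3 1

Derivation:
  byte[0]=0xD0 cont=1 payload=0x50=80: acc |= 80<<0 -> acc=80 shift=7
  byte[1]=0x04 cont=0 payload=0x04=4: acc |= 4<<7 -> acc=592 shift=14 [end]
Varint 1: bytes[0:2] = D0 04 -> value 592 (2 byte(s))
  byte[2]=0xF1 cont=1 payload=0x71=113: acc |= 113<<0 -> acc=113 shift=7
  byte[3]=0x50 cont=0 payload=0x50=80: acc |= 80<<7 -> acc=10353 shift=14 [end]
Varint 2: bytes[2:4] = F1 50 -> value 10353 (2 byte(s))
  byte[4]=0xBE cont=1 payload=0x3E=62: acc |= 62<<0 -> acc=62 shift=7
  byte[5]=0x94 cont=1 payload=0x14=20: acc |= 20<<7 -> acc=2622 shift=14
  byte[6]=0x2B cont=0 payload=0x2B=43: acc |= 43<<14 -> acc=707134 shift=21 [end]
Varint 3: bytes[4:7] = BE 94 2B -> value 707134 (3 byte(s))
  byte[7]=0x41 cont=0 payload=0x41=65: acc |= 65<<0 -> acc=65 shift=7 [end]
Varint 4: bytes[7:8] = 41 -> value 65 (1 byte(s))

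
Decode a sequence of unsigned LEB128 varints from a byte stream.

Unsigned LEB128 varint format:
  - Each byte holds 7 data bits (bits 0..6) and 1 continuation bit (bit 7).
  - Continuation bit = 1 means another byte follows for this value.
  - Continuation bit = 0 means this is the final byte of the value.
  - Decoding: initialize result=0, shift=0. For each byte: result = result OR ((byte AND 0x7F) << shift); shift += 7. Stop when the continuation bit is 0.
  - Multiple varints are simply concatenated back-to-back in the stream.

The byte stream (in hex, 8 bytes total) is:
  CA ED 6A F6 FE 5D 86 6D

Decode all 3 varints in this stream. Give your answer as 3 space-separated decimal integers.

  byte[0]=0xCA cont=1 payload=0x4A=74: acc |= 74<<0 -> acc=74 shift=7
  byte[1]=0xED cont=1 payload=0x6D=109: acc |= 109<<7 -> acc=14026 shift=14
  byte[2]=0x6A cont=0 payload=0x6A=106: acc |= 106<<14 -> acc=1750730 shift=21 [end]
Varint 1: bytes[0:3] = CA ED 6A -> value 1750730 (3 byte(s))
  byte[3]=0xF6 cont=1 payload=0x76=118: acc |= 118<<0 -> acc=118 shift=7
  byte[4]=0xFE cont=1 payload=0x7E=126: acc |= 126<<7 -> acc=16246 shift=14
  byte[5]=0x5D cont=0 payload=0x5D=93: acc |= 93<<14 -> acc=1539958 shift=21 [end]
Varint 2: bytes[3:6] = F6 FE 5D -> value 1539958 (3 byte(s))
  byte[6]=0x86 cont=1 payload=0x06=6: acc |= 6<<0 -> acc=6 shift=7
  byte[7]=0x6D cont=0 payload=0x6D=109: acc |= 109<<7 -> acc=13958 shift=14 [end]
Varint 3: bytes[6:8] = 86 6D -> value 13958 (2 byte(s))

Answer: 1750730 1539958 13958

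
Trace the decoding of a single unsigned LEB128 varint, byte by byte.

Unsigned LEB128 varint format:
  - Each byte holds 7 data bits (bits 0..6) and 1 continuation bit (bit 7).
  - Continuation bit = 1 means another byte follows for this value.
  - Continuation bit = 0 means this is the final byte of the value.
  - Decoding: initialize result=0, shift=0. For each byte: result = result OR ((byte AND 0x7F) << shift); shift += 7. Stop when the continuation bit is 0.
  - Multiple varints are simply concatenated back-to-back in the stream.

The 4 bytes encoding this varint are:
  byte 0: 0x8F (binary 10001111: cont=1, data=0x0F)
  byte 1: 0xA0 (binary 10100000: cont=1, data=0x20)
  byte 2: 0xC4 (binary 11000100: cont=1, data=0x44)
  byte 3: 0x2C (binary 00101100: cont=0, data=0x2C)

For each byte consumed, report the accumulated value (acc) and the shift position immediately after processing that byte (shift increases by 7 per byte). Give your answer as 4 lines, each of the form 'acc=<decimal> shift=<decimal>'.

byte 0=0x8F: payload=0x0F=15, contrib = 15<<0 = 15; acc -> 15, shift -> 7
byte 1=0xA0: payload=0x20=32, contrib = 32<<7 = 4096; acc -> 4111, shift -> 14
byte 2=0xC4: payload=0x44=68, contrib = 68<<14 = 1114112; acc -> 1118223, shift -> 21
byte 3=0x2C: payload=0x2C=44, contrib = 44<<21 = 92274688; acc -> 93392911, shift -> 28

Answer: acc=15 shift=7
acc=4111 shift=14
acc=1118223 shift=21
acc=93392911 shift=28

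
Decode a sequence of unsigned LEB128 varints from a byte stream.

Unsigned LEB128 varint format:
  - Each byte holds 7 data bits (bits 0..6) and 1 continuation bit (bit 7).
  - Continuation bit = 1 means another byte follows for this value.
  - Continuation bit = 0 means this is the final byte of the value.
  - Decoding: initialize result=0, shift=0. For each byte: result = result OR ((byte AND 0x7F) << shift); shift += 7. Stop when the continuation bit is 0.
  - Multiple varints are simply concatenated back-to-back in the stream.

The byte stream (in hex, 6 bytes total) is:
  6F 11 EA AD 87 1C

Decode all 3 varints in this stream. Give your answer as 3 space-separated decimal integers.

  byte[0]=0x6F cont=0 payload=0x6F=111: acc |= 111<<0 -> acc=111 shift=7 [end]
Varint 1: bytes[0:1] = 6F -> value 111 (1 byte(s))
  byte[1]=0x11 cont=0 payload=0x11=17: acc |= 17<<0 -> acc=17 shift=7 [end]
Varint 2: bytes[1:2] = 11 -> value 17 (1 byte(s))
  byte[2]=0xEA cont=1 payload=0x6A=106: acc |= 106<<0 -> acc=106 shift=7
  byte[3]=0xAD cont=1 payload=0x2D=45: acc |= 45<<7 -> acc=5866 shift=14
  byte[4]=0x87 cont=1 payload=0x07=7: acc |= 7<<14 -> acc=120554 shift=21
  byte[5]=0x1C cont=0 payload=0x1C=28: acc |= 28<<21 -> acc=58840810 shift=28 [end]
Varint 3: bytes[2:6] = EA AD 87 1C -> value 58840810 (4 byte(s))

Answer: 111 17 58840810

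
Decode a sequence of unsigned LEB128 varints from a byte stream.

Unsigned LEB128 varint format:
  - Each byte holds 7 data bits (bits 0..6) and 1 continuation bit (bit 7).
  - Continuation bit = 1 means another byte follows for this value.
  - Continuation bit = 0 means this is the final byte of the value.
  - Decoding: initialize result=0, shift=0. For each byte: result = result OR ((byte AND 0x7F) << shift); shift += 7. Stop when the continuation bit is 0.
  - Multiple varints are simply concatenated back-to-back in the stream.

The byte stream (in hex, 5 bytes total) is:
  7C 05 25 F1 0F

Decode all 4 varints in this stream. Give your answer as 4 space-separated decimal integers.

  byte[0]=0x7C cont=0 payload=0x7C=124: acc |= 124<<0 -> acc=124 shift=7 [end]
Varint 1: bytes[0:1] = 7C -> value 124 (1 byte(s))
  byte[1]=0x05 cont=0 payload=0x05=5: acc |= 5<<0 -> acc=5 shift=7 [end]
Varint 2: bytes[1:2] = 05 -> value 5 (1 byte(s))
  byte[2]=0x25 cont=0 payload=0x25=37: acc |= 37<<0 -> acc=37 shift=7 [end]
Varint 3: bytes[2:3] = 25 -> value 37 (1 byte(s))
  byte[3]=0xF1 cont=1 payload=0x71=113: acc |= 113<<0 -> acc=113 shift=7
  byte[4]=0x0F cont=0 payload=0x0F=15: acc |= 15<<7 -> acc=2033 shift=14 [end]
Varint 4: bytes[3:5] = F1 0F -> value 2033 (2 byte(s))

Answer: 124 5 37 2033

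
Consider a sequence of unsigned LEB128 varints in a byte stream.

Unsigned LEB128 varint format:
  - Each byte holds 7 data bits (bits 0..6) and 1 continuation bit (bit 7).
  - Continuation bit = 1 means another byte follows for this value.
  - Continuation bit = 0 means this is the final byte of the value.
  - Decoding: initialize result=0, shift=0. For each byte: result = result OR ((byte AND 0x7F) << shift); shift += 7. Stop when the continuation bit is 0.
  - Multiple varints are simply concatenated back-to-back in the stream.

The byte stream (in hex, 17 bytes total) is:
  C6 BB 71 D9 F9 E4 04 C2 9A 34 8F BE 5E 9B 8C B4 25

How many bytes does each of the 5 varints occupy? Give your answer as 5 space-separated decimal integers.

Answer: 3 4 3 3 4

Derivation:
  byte[0]=0xC6 cont=1 payload=0x46=70: acc |= 70<<0 -> acc=70 shift=7
  byte[1]=0xBB cont=1 payload=0x3B=59: acc |= 59<<7 -> acc=7622 shift=14
  byte[2]=0x71 cont=0 payload=0x71=113: acc |= 113<<14 -> acc=1859014 shift=21 [end]
Varint 1: bytes[0:3] = C6 BB 71 -> value 1859014 (3 byte(s))
  byte[3]=0xD9 cont=1 payload=0x59=89: acc |= 89<<0 -> acc=89 shift=7
  byte[4]=0xF9 cont=1 payload=0x79=121: acc |= 121<<7 -> acc=15577 shift=14
  byte[5]=0xE4 cont=1 payload=0x64=100: acc |= 100<<14 -> acc=1653977 shift=21
  byte[6]=0x04 cont=0 payload=0x04=4: acc |= 4<<21 -> acc=10042585 shift=28 [end]
Varint 2: bytes[3:7] = D9 F9 E4 04 -> value 10042585 (4 byte(s))
  byte[7]=0xC2 cont=1 payload=0x42=66: acc |= 66<<0 -> acc=66 shift=7
  byte[8]=0x9A cont=1 payload=0x1A=26: acc |= 26<<7 -> acc=3394 shift=14
  byte[9]=0x34 cont=0 payload=0x34=52: acc |= 52<<14 -> acc=855362 shift=21 [end]
Varint 3: bytes[7:10] = C2 9A 34 -> value 855362 (3 byte(s))
  byte[10]=0x8F cont=1 payload=0x0F=15: acc |= 15<<0 -> acc=15 shift=7
  byte[11]=0xBE cont=1 payload=0x3E=62: acc |= 62<<7 -> acc=7951 shift=14
  byte[12]=0x5E cont=0 payload=0x5E=94: acc |= 94<<14 -> acc=1548047 shift=21 [end]
Varint 4: bytes[10:13] = 8F BE 5E -> value 1548047 (3 byte(s))
  byte[13]=0x9B cont=1 payload=0x1B=27: acc |= 27<<0 -> acc=27 shift=7
  byte[14]=0x8C cont=1 payload=0x0C=12: acc |= 12<<7 -> acc=1563 shift=14
  byte[15]=0xB4 cont=1 payload=0x34=52: acc |= 52<<14 -> acc=853531 shift=21
  byte[16]=0x25 cont=0 payload=0x25=37: acc |= 37<<21 -> acc=78448155 shift=28 [end]
Varint 5: bytes[13:17] = 9B 8C B4 25 -> value 78448155 (4 byte(s))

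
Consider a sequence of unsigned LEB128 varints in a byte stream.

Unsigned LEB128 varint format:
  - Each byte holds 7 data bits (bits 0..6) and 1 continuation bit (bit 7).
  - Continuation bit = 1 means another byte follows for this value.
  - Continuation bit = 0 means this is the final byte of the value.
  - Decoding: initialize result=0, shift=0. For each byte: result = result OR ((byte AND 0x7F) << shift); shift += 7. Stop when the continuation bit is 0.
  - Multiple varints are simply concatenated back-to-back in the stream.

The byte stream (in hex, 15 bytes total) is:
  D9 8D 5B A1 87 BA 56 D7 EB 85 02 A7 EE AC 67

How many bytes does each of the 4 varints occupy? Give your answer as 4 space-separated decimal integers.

  byte[0]=0xD9 cont=1 payload=0x59=89: acc |= 89<<0 -> acc=89 shift=7
  byte[1]=0x8D cont=1 payload=0x0D=13: acc |= 13<<7 -> acc=1753 shift=14
  byte[2]=0x5B cont=0 payload=0x5B=91: acc |= 91<<14 -> acc=1492697 shift=21 [end]
Varint 1: bytes[0:3] = D9 8D 5B -> value 1492697 (3 byte(s))
  byte[3]=0xA1 cont=1 payload=0x21=33: acc |= 33<<0 -> acc=33 shift=7
  byte[4]=0x87 cont=1 payload=0x07=7: acc |= 7<<7 -> acc=929 shift=14
  byte[5]=0xBA cont=1 payload=0x3A=58: acc |= 58<<14 -> acc=951201 shift=21
  byte[6]=0x56 cont=0 payload=0x56=86: acc |= 86<<21 -> acc=181306273 shift=28 [end]
Varint 2: bytes[3:7] = A1 87 BA 56 -> value 181306273 (4 byte(s))
  byte[7]=0xD7 cont=1 payload=0x57=87: acc |= 87<<0 -> acc=87 shift=7
  byte[8]=0xEB cont=1 payload=0x6B=107: acc |= 107<<7 -> acc=13783 shift=14
  byte[9]=0x85 cont=1 payload=0x05=5: acc |= 5<<14 -> acc=95703 shift=21
  byte[10]=0x02 cont=0 payload=0x02=2: acc |= 2<<21 -> acc=4290007 shift=28 [end]
Varint 3: bytes[7:11] = D7 EB 85 02 -> value 4290007 (4 byte(s))
  byte[11]=0xA7 cont=1 payload=0x27=39: acc |= 39<<0 -> acc=39 shift=7
  byte[12]=0xEE cont=1 payload=0x6E=110: acc |= 110<<7 -> acc=14119 shift=14
  byte[13]=0xAC cont=1 payload=0x2C=44: acc |= 44<<14 -> acc=735015 shift=21
  byte[14]=0x67 cont=0 payload=0x67=103: acc |= 103<<21 -> acc=216741671 shift=28 [end]
Varint 4: bytes[11:15] = A7 EE AC 67 -> value 216741671 (4 byte(s))

Answer: 3 4 4 4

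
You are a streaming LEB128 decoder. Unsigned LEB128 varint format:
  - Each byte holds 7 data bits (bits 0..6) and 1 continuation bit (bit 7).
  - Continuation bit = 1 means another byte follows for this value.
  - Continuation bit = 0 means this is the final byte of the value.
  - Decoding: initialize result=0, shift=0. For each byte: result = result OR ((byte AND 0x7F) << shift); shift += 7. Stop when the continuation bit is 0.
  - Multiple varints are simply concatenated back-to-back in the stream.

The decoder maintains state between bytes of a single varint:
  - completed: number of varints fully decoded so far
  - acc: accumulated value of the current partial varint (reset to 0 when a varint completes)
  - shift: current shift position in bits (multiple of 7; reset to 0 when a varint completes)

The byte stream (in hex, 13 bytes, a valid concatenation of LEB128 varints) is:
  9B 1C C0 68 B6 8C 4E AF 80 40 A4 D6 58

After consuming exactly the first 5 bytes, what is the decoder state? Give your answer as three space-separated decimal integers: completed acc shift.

Answer: 2 54 7

Derivation:
byte[0]=0x9B cont=1 payload=0x1B: acc |= 27<<0 -> completed=0 acc=27 shift=7
byte[1]=0x1C cont=0 payload=0x1C: varint #1 complete (value=3611); reset -> completed=1 acc=0 shift=0
byte[2]=0xC0 cont=1 payload=0x40: acc |= 64<<0 -> completed=1 acc=64 shift=7
byte[3]=0x68 cont=0 payload=0x68: varint #2 complete (value=13376); reset -> completed=2 acc=0 shift=0
byte[4]=0xB6 cont=1 payload=0x36: acc |= 54<<0 -> completed=2 acc=54 shift=7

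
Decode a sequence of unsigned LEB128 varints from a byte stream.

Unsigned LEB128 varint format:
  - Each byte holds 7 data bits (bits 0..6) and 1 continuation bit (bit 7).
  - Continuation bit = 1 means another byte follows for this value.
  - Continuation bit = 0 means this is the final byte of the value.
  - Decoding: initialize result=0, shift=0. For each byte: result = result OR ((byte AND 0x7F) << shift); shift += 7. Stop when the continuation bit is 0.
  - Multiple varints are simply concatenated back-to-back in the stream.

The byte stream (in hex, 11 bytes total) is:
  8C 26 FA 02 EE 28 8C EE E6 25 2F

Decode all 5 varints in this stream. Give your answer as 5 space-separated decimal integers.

Answer: 4876 378 5230 79279884 47

Derivation:
  byte[0]=0x8C cont=1 payload=0x0C=12: acc |= 12<<0 -> acc=12 shift=7
  byte[1]=0x26 cont=0 payload=0x26=38: acc |= 38<<7 -> acc=4876 shift=14 [end]
Varint 1: bytes[0:2] = 8C 26 -> value 4876 (2 byte(s))
  byte[2]=0xFA cont=1 payload=0x7A=122: acc |= 122<<0 -> acc=122 shift=7
  byte[3]=0x02 cont=0 payload=0x02=2: acc |= 2<<7 -> acc=378 shift=14 [end]
Varint 2: bytes[2:4] = FA 02 -> value 378 (2 byte(s))
  byte[4]=0xEE cont=1 payload=0x6E=110: acc |= 110<<0 -> acc=110 shift=7
  byte[5]=0x28 cont=0 payload=0x28=40: acc |= 40<<7 -> acc=5230 shift=14 [end]
Varint 3: bytes[4:6] = EE 28 -> value 5230 (2 byte(s))
  byte[6]=0x8C cont=1 payload=0x0C=12: acc |= 12<<0 -> acc=12 shift=7
  byte[7]=0xEE cont=1 payload=0x6E=110: acc |= 110<<7 -> acc=14092 shift=14
  byte[8]=0xE6 cont=1 payload=0x66=102: acc |= 102<<14 -> acc=1685260 shift=21
  byte[9]=0x25 cont=0 payload=0x25=37: acc |= 37<<21 -> acc=79279884 shift=28 [end]
Varint 4: bytes[6:10] = 8C EE E6 25 -> value 79279884 (4 byte(s))
  byte[10]=0x2F cont=0 payload=0x2F=47: acc |= 47<<0 -> acc=47 shift=7 [end]
Varint 5: bytes[10:11] = 2F -> value 47 (1 byte(s))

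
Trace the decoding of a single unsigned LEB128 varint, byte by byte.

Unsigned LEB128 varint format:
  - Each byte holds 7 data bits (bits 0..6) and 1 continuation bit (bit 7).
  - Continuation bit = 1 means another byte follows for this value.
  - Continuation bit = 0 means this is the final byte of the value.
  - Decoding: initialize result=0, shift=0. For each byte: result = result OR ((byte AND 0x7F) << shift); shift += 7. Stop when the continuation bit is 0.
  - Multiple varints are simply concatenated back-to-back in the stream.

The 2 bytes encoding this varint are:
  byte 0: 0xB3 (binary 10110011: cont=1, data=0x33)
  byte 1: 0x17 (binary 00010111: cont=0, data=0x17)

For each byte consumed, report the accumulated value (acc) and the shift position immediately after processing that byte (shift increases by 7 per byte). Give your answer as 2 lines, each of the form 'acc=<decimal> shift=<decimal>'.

byte 0=0xB3: payload=0x33=51, contrib = 51<<0 = 51; acc -> 51, shift -> 7
byte 1=0x17: payload=0x17=23, contrib = 23<<7 = 2944; acc -> 2995, shift -> 14

Answer: acc=51 shift=7
acc=2995 shift=14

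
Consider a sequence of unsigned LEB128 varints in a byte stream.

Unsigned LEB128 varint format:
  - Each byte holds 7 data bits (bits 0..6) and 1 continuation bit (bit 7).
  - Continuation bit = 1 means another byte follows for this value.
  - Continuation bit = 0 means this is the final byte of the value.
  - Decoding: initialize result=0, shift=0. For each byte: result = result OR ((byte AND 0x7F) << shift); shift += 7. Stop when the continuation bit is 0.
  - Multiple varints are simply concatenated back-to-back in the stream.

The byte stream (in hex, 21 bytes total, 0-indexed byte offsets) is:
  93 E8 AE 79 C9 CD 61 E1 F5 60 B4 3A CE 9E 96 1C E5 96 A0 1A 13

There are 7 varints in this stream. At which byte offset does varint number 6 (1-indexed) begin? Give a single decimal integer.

  byte[0]=0x93 cont=1 payload=0x13=19: acc |= 19<<0 -> acc=19 shift=7
  byte[1]=0xE8 cont=1 payload=0x68=104: acc |= 104<<7 -> acc=13331 shift=14
  byte[2]=0xAE cont=1 payload=0x2E=46: acc |= 46<<14 -> acc=766995 shift=21
  byte[3]=0x79 cont=0 payload=0x79=121: acc |= 121<<21 -> acc=254522387 shift=28 [end]
Varint 1: bytes[0:4] = 93 E8 AE 79 -> value 254522387 (4 byte(s))
  byte[4]=0xC9 cont=1 payload=0x49=73: acc |= 73<<0 -> acc=73 shift=7
  byte[5]=0xCD cont=1 payload=0x4D=77: acc |= 77<<7 -> acc=9929 shift=14
  byte[6]=0x61 cont=0 payload=0x61=97: acc |= 97<<14 -> acc=1599177 shift=21 [end]
Varint 2: bytes[4:7] = C9 CD 61 -> value 1599177 (3 byte(s))
  byte[7]=0xE1 cont=1 payload=0x61=97: acc |= 97<<0 -> acc=97 shift=7
  byte[8]=0xF5 cont=1 payload=0x75=117: acc |= 117<<7 -> acc=15073 shift=14
  byte[9]=0x60 cont=0 payload=0x60=96: acc |= 96<<14 -> acc=1587937 shift=21 [end]
Varint 3: bytes[7:10] = E1 F5 60 -> value 1587937 (3 byte(s))
  byte[10]=0xB4 cont=1 payload=0x34=52: acc |= 52<<0 -> acc=52 shift=7
  byte[11]=0x3A cont=0 payload=0x3A=58: acc |= 58<<7 -> acc=7476 shift=14 [end]
Varint 4: bytes[10:12] = B4 3A -> value 7476 (2 byte(s))
  byte[12]=0xCE cont=1 payload=0x4E=78: acc |= 78<<0 -> acc=78 shift=7
  byte[13]=0x9E cont=1 payload=0x1E=30: acc |= 30<<7 -> acc=3918 shift=14
  byte[14]=0x96 cont=1 payload=0x16=22: acc |= 22<<14 -> acc=364366 shift=21
  byte[15]=0x1C cont=0 payload=0x1C=28: acc |= 28<<21 -> acc=59084622 shift=28 [end]
Varint 5: bytes[12:16] = CE 9E 96 1C -> value 59084622 (4 byte(s))
  byte[16]=0xE5 cont=1 payload=0x65=101: acc |= 101<<0 -> acc=101 shift=7
  byte[17]=0x96 cont=1 payload=0x16=22: acc |= 22<<7 -> acc=2917 shift=14
  byte[18]=0xA0 cont=1 payload=0x20=32: acc |= 32<<14 -> acc=527205 shift=21
  byte[19]=0x1A cont=0 payload=0x1A=26: acc |= 26<<21 -> acc=55053157 shift=28 [end]
Varint 6: bytes[16:20] = E5 96 A0 1A -> value 55053157 (4 byte(s))
  byte[20]=0x13 cont=0 payload=0x13=19: acc |= 19<<0 -> acc=19 shift=7 [end]
Varint 7: bytes[20:21] = 13 -> value 19 (1 byte(s))

Answer: 16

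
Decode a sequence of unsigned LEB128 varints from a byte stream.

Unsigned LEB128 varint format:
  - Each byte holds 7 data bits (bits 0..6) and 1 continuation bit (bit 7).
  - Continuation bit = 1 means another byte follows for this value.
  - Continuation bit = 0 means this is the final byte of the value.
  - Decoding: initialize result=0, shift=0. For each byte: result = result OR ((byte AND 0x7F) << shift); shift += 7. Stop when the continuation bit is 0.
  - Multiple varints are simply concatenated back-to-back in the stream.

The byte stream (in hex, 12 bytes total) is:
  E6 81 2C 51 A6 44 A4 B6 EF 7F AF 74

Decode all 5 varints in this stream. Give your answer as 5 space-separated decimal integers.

  byte[0]=0xE6 cont=1 payload=0x66=102: acc |= 102<<0 -> acc=102 shift=7
  byte[1]=0x81 cont=1 payload=0x01=1: acc |= 1<<7 -> acc=230 shift=14
  byte[2]=0x2C cont=0 payload=0x2C=44: acc |= 44<<14 -> acc=721126 shift=21 [end]
Varint 1: bytes[0:3] = E6 81 2C -> value 721126 (3 byte(s))
  byte[3]=0x51 cont=0 payload=0x51=81: acc |= 81<<0 -> acc=81 shift=7 [end]
Varint 2: bytes[3:4] = 51 -> value 81 (1 byte(s))
  byte[4]=0xA6 cont=1 payload=0x26=38: acc |= 38<<0 -> acc=38 shift=7
  byte[5]=0x44 cont=0 payload=0x44=68: acc |= 68<<7 -> acc=8742 shift=14 [end]
Varint 3: bytes[4:6] = A6 44 -> value 8742 (2 byte(s))
  byte[6]=0xA4 cont=1 payload=0x24=36: acc |= 36<<0 -> acc=36 shift=7
  byte[7]=0xB6 cont=1 payload=0x36=54: acc |= 54<<7 -> acc=6948 shift=14
  byte[8]=0xEF cont=1 payload=0x6F=111: acc |= 111<<14 -> acc=1825572 shift=21
  byte[9]=0x7F cont=0 payload=0x7F=127: acc |= 127<<21 -> acc=268163876 shift=28 [end]
Varint 4: bytes[6:10] = A4 B6 EF 7F -> value 268163876 (4 byte(s))
  byte[10]=0xAF cont=1 payload=0x2F=47: acc |= 47<<0 -> acc=47 shift=7
  byte[11]=0x74 cont=0 payload=0x74=116: acc |= 116<<7 -> acc=14895 shift=14 [end]
Varint 5: bytes[10:12] = AF 74 -> value 14895 (2 byte(s))

Answer: 721126 81 8742 268163876 14895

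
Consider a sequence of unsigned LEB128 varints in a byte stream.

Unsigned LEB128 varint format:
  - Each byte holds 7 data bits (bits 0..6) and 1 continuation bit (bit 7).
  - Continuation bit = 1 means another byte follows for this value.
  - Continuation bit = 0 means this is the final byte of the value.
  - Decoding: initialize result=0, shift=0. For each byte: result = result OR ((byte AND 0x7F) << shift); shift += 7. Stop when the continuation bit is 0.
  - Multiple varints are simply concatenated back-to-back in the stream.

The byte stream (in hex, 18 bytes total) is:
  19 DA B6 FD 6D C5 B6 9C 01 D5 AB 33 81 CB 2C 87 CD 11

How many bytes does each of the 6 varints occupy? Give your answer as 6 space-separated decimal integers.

Answer: 1 4 4 3 3 3

Derivation:
  byte[0]=0x19 cont=0 payload=0x19=25: acc |= 25<<0 -> acc=25 shift=7 [end]
Varint 1: bytes[0:1] = 19 -> value 25 (1 byte(s))
  byte[1]=0xDA cont=1 payload=0x5A=90: acc |= 90<<0 -> acc=90 shift=7
  byte[2]=0xB6 cont=1 payload=0x36=54: acc |= 54<<7 -> acc=7002 shift=14
  byte[3]=0xFD cont=1 payload=0x7D=125: acc |= 125<<14 -> acc=2055002 shift=21
  byte[4]=0x6D cont=0 payload=0x6D=109: acc |= 109<<21 -> acc=230644570 shift=28 [end]
Varint 2: bytes[1:5] = DA B6 FD 6D -> value 230644570 (4 byte(s))
  byte[5]=0xC5 cont=1 payload=0x45=69: acc |= 69<<0 -> acc=69 shift=7
  byte[6]=0xB6 cont=1 payload=0x36=54: acc |= 54<<7 -> acc=6981 shift=14
  byte[7]=0x9C cont=1 payload=0x1C=28: acc |= 28<<14 -> acc=465733 shift=21
  byte[8]=0x01 cont=0 payload=0x01=1: acc |= 1<<21 -> acc=2562885 shift=28 [end]
Varint 3: bytes[5:9] = C5 B6 9C 01 -> value 2562885 (4 byte(s))
  byte[9]=0xD5 cont=1 payload=0x55=85: acc |= 85<<0 -> acc=85 shift=7
  byte[10]=0xAB cont=1 payload=0x2B=43: acc |= 43<<7 -> acc=5589 shift=14
  byte[11]=0x33 cont=0 payload=0x33=51: acc |= 51<<14 -> acc=841173 shift=21 [end]
Varint 4: bytes[9:12] = D5 AB 33 -> value 841173 (3 byte(s))
  byte[12]=0x81 cont=1 payload=0x01=1: acc |= 1<<0 -> acc=1 shift=7
  byte[13]=0xCB cont=1 payload=0x4B=75: acc |= 75<<7 -> acc=9601 shift=14
  byte[14]=0x2C cont=0 payload=0x2C=44: acc |= 44<<14 -> acc=730497 shift=21 [end]
Varint 5: bytes[12:15] = 81 CB 2C -> value 730497 (3 byte(s))
  byte[15]=0x87 cont=1 payload=0x07=7: acc |= 7<<0 -> acc=7 shift=7
  byte[16]=0xCD cont=1 payload=0x4D=77: acc |= 77<<7 -> acc=9863 shift=14
  byte[17]=0x11 cont=0 payload=0x11=17: acc |= 17<<14 -> acc=288391 shift=21 [end]
Varint 6: bytes[15:18] = 87 CD 11 -> value 288391 (3 byte(s))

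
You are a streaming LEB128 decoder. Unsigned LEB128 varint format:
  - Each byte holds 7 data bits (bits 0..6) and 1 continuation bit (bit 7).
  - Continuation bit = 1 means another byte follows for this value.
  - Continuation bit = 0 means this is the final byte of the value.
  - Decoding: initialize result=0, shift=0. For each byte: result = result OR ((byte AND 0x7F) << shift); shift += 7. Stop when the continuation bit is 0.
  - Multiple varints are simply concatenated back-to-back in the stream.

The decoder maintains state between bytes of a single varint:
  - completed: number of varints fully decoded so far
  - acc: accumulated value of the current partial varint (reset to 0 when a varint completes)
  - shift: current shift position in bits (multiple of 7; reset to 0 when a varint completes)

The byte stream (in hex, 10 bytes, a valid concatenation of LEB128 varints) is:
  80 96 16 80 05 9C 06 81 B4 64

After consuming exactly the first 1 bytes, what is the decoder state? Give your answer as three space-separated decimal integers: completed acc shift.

Answer: 0 0 7

Derivation:
byte[0]=0x80 cont=1 payload=0x00: acc |= 0<<0 -> completed=0 acc=0 shift=7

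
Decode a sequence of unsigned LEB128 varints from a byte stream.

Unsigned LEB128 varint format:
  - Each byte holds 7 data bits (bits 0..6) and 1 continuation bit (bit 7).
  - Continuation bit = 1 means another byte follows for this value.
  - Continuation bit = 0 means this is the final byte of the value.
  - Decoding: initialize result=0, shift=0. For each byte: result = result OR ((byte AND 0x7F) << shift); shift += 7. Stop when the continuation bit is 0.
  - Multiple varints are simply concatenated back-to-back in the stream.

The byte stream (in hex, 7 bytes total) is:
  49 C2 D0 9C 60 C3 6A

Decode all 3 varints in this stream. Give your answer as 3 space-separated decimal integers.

  byte[0]=0x49 cont=0 payload=0x49=73: acc |= 73<<0 -> acc=73 shift=7 [end]
Varint 1: bytes[0:1] = 49 -> value 73 (1 byte(s))
  byte[1]=0xC2 cont=1 payload=0x42=66: acc |= 66<<0 -> acc=66 shift=7
  byte[2]=0xD0 cont=1 payload=0x50=80: acc |= 80<<7 -> acc=10306 shift=14
  byte[3]=0x9C cont=1 payload=0x1C=28: acc |= 28<<14 -> acc=469058 shift=21
  byte[4]=0x60 cont=0 payload=0x60=96: acc |= 96<<21 -> acc=201795650 shift=28 [end]
Varint 2: bytes[1:5] = C2 D0 9C 60 -> value 201795650 (4 byte(s))
  byte[5]=0xC3 cont=1 payload=0x43=67: acc |= 67<<0 -> acc=67 shift=7
  byte[6]=0x6A cont=0 payload=0x6A=106: acc |= 106<<7 -> acc=13635 shift=14 [end]
Varint 3: bytes[5:7] = C3 6A -> value 13635 (2 byte(s))

Answer: 73 201795650 13635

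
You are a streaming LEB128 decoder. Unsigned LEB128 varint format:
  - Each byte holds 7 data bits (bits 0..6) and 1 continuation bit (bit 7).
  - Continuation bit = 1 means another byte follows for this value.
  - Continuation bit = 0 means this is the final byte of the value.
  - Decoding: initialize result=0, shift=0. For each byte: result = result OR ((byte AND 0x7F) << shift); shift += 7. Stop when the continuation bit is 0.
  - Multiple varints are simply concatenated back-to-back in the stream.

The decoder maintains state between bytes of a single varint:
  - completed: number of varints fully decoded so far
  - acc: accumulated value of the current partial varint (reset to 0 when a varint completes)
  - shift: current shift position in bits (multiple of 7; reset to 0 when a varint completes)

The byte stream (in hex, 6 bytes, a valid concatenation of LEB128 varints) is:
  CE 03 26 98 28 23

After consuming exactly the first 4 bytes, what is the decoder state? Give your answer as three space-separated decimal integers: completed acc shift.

byte[0]=0xCE cont=1 payload=0x4E: acc |= 78<<0 -> completed=0 acc=78 shift=7
byte[1]=0x03 cont=0 payload=0x03: varint #1 complete (value=462); reset -> completed=1 acc=0 shift=0
byte[2]=0x26 cont=0 payload=0x26: varint #2 complete (value=38); reset -> completed=2 acc=0 shift=0
byte[3]=0x98 cont=1 payload=0x18: acc |= 24<<0 -> completed=2 acc=24 shift=7

Answer: 2 24 7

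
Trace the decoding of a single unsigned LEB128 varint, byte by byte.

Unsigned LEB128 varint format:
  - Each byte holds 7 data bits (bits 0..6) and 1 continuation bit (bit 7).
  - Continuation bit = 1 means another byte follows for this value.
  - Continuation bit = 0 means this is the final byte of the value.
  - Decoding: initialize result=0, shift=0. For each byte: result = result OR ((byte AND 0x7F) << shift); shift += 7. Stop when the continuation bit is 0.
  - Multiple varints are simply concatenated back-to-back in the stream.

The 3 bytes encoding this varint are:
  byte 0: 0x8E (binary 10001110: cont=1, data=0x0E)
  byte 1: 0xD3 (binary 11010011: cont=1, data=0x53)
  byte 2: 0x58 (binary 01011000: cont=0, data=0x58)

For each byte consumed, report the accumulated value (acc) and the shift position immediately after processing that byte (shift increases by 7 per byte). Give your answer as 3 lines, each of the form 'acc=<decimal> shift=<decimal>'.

byte 0=0x8E: payload=0x0E=14, contrib = 14<<0 = 14; acc -> 14, shift -> 7
byte 1=0xD3: payload=0x53=83, contrib = 83<<7 = 10624; acc -> 10638, shift -> 14
byte 2=0x58: payload=0x58=88, contrib = 88<<14 = 1441792; acc -> 1452430, shift -> 21

Answer: acc=14 shift=7
acc=10638 shift=14
acc=1452430 shift=21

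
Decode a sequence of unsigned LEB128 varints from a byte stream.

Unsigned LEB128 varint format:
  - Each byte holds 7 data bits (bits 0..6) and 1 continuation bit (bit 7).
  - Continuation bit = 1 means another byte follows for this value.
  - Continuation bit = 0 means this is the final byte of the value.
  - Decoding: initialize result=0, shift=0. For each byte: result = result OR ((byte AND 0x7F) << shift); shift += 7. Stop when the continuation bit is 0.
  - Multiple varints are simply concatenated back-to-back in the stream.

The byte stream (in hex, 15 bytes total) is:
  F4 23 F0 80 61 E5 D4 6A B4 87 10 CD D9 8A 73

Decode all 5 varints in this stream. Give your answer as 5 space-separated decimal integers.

Answer: 4596 1589360 1747557 263092 241347789

Derivation:
  byte[0]=0xF4 cont=1 payload=0x74=116: acc |= 116<<0 -> acc=116 shift=7
  byte[1]=0x23 cont=0 payload=0x23=35: acc |= 35<<7 -> acc=4596 shift=14 [end]
Varint 1: bytes[0:2] = F4 23 -> value 4596 (2 byte(s))
  byte[2]=0xF0 cont=1 payload=0x70=112: acc |= 112<<0 -> acc=112 shift=7
  byte[3]=0x80 cont=1 payload=0x00=0: acc |= 0<<7 -> acc=112 shift=14
  byte[4]=0x61 cont=0 payload=0x61=97: acc |= 97<<14 -> acc=1589360 shift=21 [end]
Varint 2: bytes[2:5] = F0 80 61 -> value 1589360 (3 byte(s))
  byte[5]=0xE5 cont=1 payload=0x65=101: acc |= 101<<0 -> acc=101 shift=7
  byte[6]=0xD4 cont=1 payload=0x54=84: acc |= 84<<7 -> acc=10853 shift=14
  byte[7]=0x6A cont=0 payload=0x6A=106: acc |= 106<<14 -> acc=1747557 shift=21 [end]
Varint 3: bytes[5:8] = E5 D4 6A -> value 1747557 (3 byte(s))
  byte[8]=0xB4 cont=1 payload=0x34=52: acc |= 52<<0 -> acc=52 shift=7
  byte[9]=0x87 cont=1 payload=0x07=7: acc |= 7<<7 -> acc=948 shift=14
  byte[10]=0x10 cont=0 payload=0x10=16: acc |= 16<<14 -> acc=263092 shift=21 [end]
Varint 4: bytes[8:11] = B4 87 10 -> value 263092 (3 byte(s))
  byte[11]=0xCD cont=1 payload=0x4D=77: acc |= 77<<0 -> acc=77 shift=7
  byte[12]=0xD9 cont=1 payload=0x59=89: acc |= 89<<7 -> acc=11469 shift=14
  byte[13]=0x8A cont=1 payload=0x0A=10: acc |= 10<<14 -> acc=175309 shift=21
  byte[14]=0x73 cont=0 payload=0x73=115: acc |= 115<<21 -> acc=241347789 shift=28 [end]
Varint 5: bytes[11:15] = CD D9 8A 73 -> value 241347789 (4 byte(s))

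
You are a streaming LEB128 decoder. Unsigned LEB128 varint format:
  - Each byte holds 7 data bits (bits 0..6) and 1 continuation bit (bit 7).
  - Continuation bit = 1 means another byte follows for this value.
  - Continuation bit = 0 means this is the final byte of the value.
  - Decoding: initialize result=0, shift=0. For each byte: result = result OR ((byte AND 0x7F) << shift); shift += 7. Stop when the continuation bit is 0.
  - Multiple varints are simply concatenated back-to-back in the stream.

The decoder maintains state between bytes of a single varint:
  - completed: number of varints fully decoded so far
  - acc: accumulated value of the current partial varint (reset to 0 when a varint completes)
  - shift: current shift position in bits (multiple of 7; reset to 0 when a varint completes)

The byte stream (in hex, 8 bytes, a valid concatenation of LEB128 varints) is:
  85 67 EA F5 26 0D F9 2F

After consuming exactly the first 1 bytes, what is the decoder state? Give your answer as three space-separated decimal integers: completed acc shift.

Answer: 0 5 7

Derivation:
byte[0]=0x85 cont=1 payload=0x05: acc |= 5<<0 -> completed=0 acc=5 shift=7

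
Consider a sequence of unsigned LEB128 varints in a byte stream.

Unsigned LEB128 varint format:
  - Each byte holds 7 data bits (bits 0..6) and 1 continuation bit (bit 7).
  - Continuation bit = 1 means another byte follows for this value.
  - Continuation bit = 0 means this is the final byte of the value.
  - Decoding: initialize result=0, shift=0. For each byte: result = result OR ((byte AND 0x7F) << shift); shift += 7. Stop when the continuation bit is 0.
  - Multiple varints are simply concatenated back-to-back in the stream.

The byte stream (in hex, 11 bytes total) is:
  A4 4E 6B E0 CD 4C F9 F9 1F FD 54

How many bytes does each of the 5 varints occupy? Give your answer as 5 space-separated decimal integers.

  byte[0]=0xA4 cont=1 payload=0x24=36: acc |= 36<<0 -> acc=36 shift=7
  byte[1]=0x4E cont=0 payload=0x4E=78: acc |= 78<<7 -> acc=10020 shift=14 [end]
Varint 1: bytes[0:2] = A4 4E -> value 10020 (2 byte(s))
  byte[2]=0x6B cont=0 payload=0x6B=107: acc |= 107<<0 -> acc=107 shift=7 [end]
Varint 2: bytes[2:3] = 6B -> value 107 (1 byte(s))
  byte[3]=0xE0 cont=1 payload=0x60=96: acc |= 96<<0 -> acc=96 shift=7
  byte[4]=0xCD cont=1 payload=0x4D=77: acc |= 77<<7 -> acc=9952 shift=14
  byte[5]=0x4C cont=0 payload=0x4C=76: acc |= 76<<14 -> acc=1255136 shift=21 [end]
Varint 3: bytes[3:6] = E0 CD 4C -> value 1255136 (3 byte(s))
  byte[6]=0xF9 cont=1 payload=0x79=121: acc |= 121<<0 -> acc=121 shift=7
  byte[7]=0xF9 cont=1 payload=0x79=121: acc |= 121<<7 -> acc=15609 shift=14
  byte[8]=0x1F cont=0 payload=0x1F=31: acc |= 31<<14 -> acc=523513 shift=21 [end]
Varint 4: bytes[6:9] = F9 F9 1F -> value 523513 (3 byte(s))
  byte[9]=0xFD cont=1 payload=0x7D=125: acc |= 125<<0 -> acc=125 shift=7
  byte[10]=0x54 cont=0 payload=0x54=84: acc |= 84<<7 -> acc=10877 shift=14 [end]
Varint 5: bytes[9:11] = FD 54 -> value 10877 (2 byte(s))

Answer: 2 1 3 3 2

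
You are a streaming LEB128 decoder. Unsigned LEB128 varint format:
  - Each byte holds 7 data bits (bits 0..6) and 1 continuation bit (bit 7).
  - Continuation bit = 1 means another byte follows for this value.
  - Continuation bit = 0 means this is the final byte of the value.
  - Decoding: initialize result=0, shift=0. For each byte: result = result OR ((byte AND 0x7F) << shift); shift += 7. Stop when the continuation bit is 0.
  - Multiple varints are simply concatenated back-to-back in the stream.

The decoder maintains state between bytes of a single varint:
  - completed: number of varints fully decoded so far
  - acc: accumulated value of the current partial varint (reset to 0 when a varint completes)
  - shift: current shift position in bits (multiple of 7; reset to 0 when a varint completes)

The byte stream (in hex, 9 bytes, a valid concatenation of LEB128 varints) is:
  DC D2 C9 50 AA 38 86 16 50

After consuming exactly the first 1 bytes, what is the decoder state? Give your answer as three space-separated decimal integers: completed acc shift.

byte[0]=0xDC cont=1 payload=0x5C: acc |= 92<<0 -> completed=0 acc=92 shift=7

Answer: 0 92 7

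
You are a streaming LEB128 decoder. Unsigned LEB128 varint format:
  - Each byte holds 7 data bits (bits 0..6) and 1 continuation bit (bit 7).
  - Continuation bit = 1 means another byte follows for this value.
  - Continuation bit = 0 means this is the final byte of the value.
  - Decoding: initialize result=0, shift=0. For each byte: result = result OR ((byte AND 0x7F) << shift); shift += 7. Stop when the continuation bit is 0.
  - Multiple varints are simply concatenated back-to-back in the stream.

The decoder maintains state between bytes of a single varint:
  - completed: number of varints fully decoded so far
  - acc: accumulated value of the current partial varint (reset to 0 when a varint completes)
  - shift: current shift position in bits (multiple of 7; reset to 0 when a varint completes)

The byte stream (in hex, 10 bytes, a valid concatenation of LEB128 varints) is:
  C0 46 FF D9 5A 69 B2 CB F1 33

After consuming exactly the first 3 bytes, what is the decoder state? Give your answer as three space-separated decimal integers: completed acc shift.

byte[0]=0xC0 cont=1 payload=0x40: acc |= 64<<0 -> completed=0 acc=64 shift=7
byte[1]=0x46 cont=0 payload=0x46: varint #1 complete (value=9024); reset -> completed=1 acc=0 shift=0
byte[2]=0xFF cont=1 payload=0x7F: acc |= 127<<0 -> completed=1 acc=127 shift=7

Answer: 1 127 7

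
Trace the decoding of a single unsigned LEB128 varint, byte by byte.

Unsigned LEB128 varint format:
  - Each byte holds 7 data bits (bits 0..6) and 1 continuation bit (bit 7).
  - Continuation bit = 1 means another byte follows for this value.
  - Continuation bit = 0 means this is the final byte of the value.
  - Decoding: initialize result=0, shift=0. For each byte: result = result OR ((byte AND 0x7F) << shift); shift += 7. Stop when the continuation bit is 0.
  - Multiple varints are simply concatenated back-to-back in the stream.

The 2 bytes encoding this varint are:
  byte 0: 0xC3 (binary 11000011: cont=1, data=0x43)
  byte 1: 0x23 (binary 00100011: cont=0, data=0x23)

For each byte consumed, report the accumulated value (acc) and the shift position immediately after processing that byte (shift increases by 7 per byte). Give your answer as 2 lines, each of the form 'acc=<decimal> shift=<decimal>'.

Answer: acc=67 shift=7
acc=4547 shift=14

Derivation:
byte 0=0xC3: payload=0x43=67, contrib = 67<<0 = 67; acc -> 67, shift -> 7
byte 1=0x23: payload=0x23=35, contrib = 35<<7 = 4480; acc -> 4547, shift -> 14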